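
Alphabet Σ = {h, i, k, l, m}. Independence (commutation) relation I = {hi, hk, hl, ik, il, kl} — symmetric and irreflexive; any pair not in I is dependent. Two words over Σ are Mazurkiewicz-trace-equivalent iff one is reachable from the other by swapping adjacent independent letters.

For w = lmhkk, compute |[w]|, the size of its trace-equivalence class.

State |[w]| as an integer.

drop 0:l onto floor
drop 1:m onto {0:l}
drop 2:h onto {1:m}
drop 3:k onto {1:m}
drop 4:k onto {3:k}
ground layer = {0:l}
drop-orders for the pieces not yet dropped (sum over which currently-grounded one goes next):
  1 to go: {2} 1  {4} 1
  2 to go: {2,4} 2  {3,4} 1
  3 to go: {2,3,4} 3
  if 0:l drops first: 3 orders

3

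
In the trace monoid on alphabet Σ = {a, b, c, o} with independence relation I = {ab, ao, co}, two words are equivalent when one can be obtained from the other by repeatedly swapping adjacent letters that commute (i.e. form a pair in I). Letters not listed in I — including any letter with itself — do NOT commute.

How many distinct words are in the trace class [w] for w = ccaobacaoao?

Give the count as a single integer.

173

drop 0:c onto floor
drop 1:c onto {0:c}
drop 2:a onto {1:c}
drop 3:o onto floor
drop 4:b onto {1:c, 3:o}
drop 5:a onto {2:a}
drop 6:c onto {4:b, 5:a}
drop 7:a onto {6:c}
drop 8:o onto {4:b}
drop 9:a onto {7:a}
drop 10:o onto {8:o}
ground layer = {0:c, 3:o}
drop-orders for the pieces not yet dropped (sum over which currently-grounded one goes next):
  1 to go: {9} 1  {10} 1
  2 to go: {7,9} 1  {8,10} 1  {9,10} 2
  3 to go: {6,7,9} 1  {7,9,10} 3  {8,9,10} 3
  4 to go: {5,6,7,9} 1  {6,7,9,10} 4  {7,8,9,10} 6
  5 to go: {2,5,6,7,9} 1  {5,6,7,9,10} 5  {6,7,8,9,10} 10
  6 to go: {2,5,6,7,9,10} 6  {4,6,7,8,9,10} 10  {5,6,7,8,9,10} 15
  7 to go: {2,5,6,7,8,9,10} 21  {3,4,6,7,8,9,10} 10  {4,5,6,7,8,9,10} 25
  8 to go: {2,4,5,6,7,8,9,10} 46  {3,4,5,6,7,8,9,10} 35
  9 to go: {1,2,4,5,6,7,8,9,10} 46  {2,3,4,5,6,7,8,9,10} 81
  if 0:c drops first: 127 orders
  if 3:o drops first: 46 orders
heap linearizations: 173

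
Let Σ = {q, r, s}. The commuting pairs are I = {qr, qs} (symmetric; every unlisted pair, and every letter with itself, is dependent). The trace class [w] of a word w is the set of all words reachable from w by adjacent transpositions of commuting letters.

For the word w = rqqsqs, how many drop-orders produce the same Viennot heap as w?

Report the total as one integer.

drop 0:r onto floor
drop 1:q onto floor
drop 2:q onto {1:q}
drop 3:s onto {0:r}
drop 4:q onto {2:q}
drop 5:s onto {3:s}
ground layer = {0:r, 1:q}
drop-orders for the pieces not yet dropped (sum over which currently-grounded one goes next):
  1 to go: {4} 1  {5} 1
  2 to go: {2,4} 1  {3,5} 1  {4,5} 2
  3 to go: {0,3,5} 1  {1,2,4} 1  {2,4,5} 3  {3,4,5} 3
  4 to go: {0,3,4,5} 4  {1,2,4,5} 4  {2,3,4,5} 6
  if 0:r drops first: 10 orders
  if 1:q drops first: 10 orders
heap linearizations: 20

20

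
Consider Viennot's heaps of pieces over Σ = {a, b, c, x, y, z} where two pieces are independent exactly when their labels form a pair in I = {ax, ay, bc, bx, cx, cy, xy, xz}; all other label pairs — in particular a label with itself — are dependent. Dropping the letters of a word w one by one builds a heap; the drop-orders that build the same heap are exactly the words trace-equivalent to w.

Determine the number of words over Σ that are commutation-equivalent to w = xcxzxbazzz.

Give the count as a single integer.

drop 0:x onto floor
drop 1:c onto floor
drop 2:x onto {0:x}
drop 3:z onto {1:c}
drop 4:x onto {2:x}
drop 5:b onto {3:z}
drop 6:a onto {5:b}
drop 7:z onto {6:a}
drop 8:z onto {7:z}
drop 9:z onto {8:z}
ground layer = {0:x, 1:c}
drop-orders for the pieces not yet dropped (sum over which currently-grounded one goes next):
  1 to go: {4} 1  {9} 1
  2 to go: {2,4} 1  {4,9} 2  {8,9} 1
  3 to go: {0,2,4} 1  {2,4,9} 3  {4,8,9} 3  {7,8,9} 1
  4 to go: {0,2,4,9} 4  {2,4,8,9} 6  {4,7,8,9} 4  {6,7,8,9} 1
  5 to go: {0,2,4,8,9} 10  {2,4,7,8,9} 10  {4,6,7,8,9} 5  {5,6,7,8,9} 1
  6 to go: {0,2,4,7,8,9} 20  {2,4,6,7,8,9} 15  {3,5,6,7,8,9} 1  {4,5,6,7,8,9} 6
  7 to go: {0,2,4,6,7,8,9} 35  {1,3,5,6,7,8,9} 1  {2,4,5,6,7,8,9} 21  {3,4,5,6,7,8,9} 7
  8 to go: {0,2,4,5,6,7,8,9} 56  {1,3,4,5,6,7,8,9} 8  {2,3,4,5,6,7,8,9} 28
  if 0:x drops first: 36 orders
  if 1:c drops first: 84 orders
heap linearizations: 120

120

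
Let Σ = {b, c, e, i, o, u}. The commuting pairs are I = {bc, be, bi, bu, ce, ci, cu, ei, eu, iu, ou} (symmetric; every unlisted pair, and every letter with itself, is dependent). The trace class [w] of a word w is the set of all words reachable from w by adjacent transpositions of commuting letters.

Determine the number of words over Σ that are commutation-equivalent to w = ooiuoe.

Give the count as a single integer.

0(o) covers ∅
1(o) covers 0:o
2(i) covers 1:o
3(u) covers ∅
4(o) covers 2:i
5(e) covers 4:o
floor of heap: 0:o, 3:u
completions by unplaced set U, small U first (add the entries for U minus each lowest piece of U):
  |U|=1: {3}:1  {5}:1
  |U|=2: {3,5}:2  {4,5}:1
  |U|=3: {2,4,5}:1  {3,4,5}:3
  |U|=4: {1,2,4,5}:1  {2,3,4,5}:4
  start at 0(o): 5
  start at 3(u): 1
sum over floor = 6

6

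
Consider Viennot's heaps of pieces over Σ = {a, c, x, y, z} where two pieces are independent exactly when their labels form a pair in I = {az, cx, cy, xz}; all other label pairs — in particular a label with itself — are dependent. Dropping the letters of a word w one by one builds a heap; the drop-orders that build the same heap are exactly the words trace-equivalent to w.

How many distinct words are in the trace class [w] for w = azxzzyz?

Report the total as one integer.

10

#0=a has no predecessor
#1=z has no predecessor
#2=x depends on [0:a]
#3=z depends on [1:z]
#4=z depends on [3:z]
#5=y depends on [2:x, 4:z]
#6=z depends on [5:y]
sources: [0:a, 1:z]
N(rest) = Σ N(rest − s) over sources s of rest; N(one piece) = 1:
  size 1 → [6]=1
  size 2 → [5,6]=1
  size 3 → [2,5,6]=1  [4,5,6]=1
  size 4 → [0,2,5,6]=1  [2,4,5,6]=2  [3,4,5,6]=1
  size 5 → [0,2,4,5,6]=3  [1,3,4,5,6]=1  [2,3,4,5,6]=3
  first=0(a) contributes 4
  first=1(z) contributes 6
|[w]| = 10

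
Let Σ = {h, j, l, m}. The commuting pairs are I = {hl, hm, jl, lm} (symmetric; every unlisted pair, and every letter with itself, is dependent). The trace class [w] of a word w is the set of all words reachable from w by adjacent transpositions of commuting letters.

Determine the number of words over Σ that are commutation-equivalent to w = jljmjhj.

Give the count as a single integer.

0(j) covers ∅
1(l) covers ∅
2(j) covers 0:j
3(m) covers 2:j
4(j) covers 3:m
5(h) covers 4:j
6(j) covers 5:h
floor of heap: 0:j, 1:l
completions by unplaced set U, small U first (add the entries for U minus each lowest piece of U):
  |U|=1: {1}:1  {6}:1
  |U|=2: {1,6}:2  {5,6}:1
  |U|=3: {1,5,6}:3  {4,5,6}:1
  |U|=4: {1,4,5,6}:4  {3,4,5,6}:1
  |U|=5: {1,3,4,5,6}:5  {2,3,4,5,6}:1
  start at 0(j): 6
  start at 1(l): 1
sum over floor = 7

7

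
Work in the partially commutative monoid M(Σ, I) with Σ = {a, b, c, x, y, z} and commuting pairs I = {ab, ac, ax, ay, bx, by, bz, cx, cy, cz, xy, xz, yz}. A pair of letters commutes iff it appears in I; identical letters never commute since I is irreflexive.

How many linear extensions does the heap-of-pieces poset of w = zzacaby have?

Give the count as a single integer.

drop 0:z onto floor
drop 1:z onto {0:z}
drop 2:a onto {1:z}
drop 3:c onto floor
drop 4:a onto {2:a}
drop 5:b onto {3:c}
drop 6:y onto floor
ground layer = {0:z, 3:c, 6:y}
drop-orders for the pieces not yet dropped (sum over which currently-grounded one goes next):
  1 to go: {4} 1  {5} 1  {6} 1
  2 to go: {2,4} 1  {3,5} 1  {4,5} 2  {4,6} 2  {5,6} 2
  3 to go: {1,2,4} 1  {2,4,5} 3  {2,4,6} 3  {3,4,5} 3  {3,5,6} 3  {4,5,6} 6
  4 to go: {0,1,2,4} 1  {1,2,4,5} 4  {1,2,4,6} 4  {2,3,4,5} 6  {2,4,5,6} 12  {3,4,5,6} 12
  5 to go: {0,1,2,4,5} 5  {0,1,2,4,6} 5  {1,2,3,4,5} 10  {1,2,4,5,6} 20  {2,3,4,5,6} 30
  if 0:z drops first: 60 orders
  if 3:c drops first: 30 orders
  if 6:y drops first: 15 orders
heap linearizations: 105

105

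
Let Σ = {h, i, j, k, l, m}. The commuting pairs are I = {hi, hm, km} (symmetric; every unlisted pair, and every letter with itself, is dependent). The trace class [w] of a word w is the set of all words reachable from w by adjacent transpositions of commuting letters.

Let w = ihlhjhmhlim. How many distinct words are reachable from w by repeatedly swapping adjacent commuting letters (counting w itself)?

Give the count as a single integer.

piece 0:i — minimal
piece 1:h — minimal
piece 2:l rests on {0:i, 1:h}
piece 3:h rests on {2:l}
piece 4:j rests on {3:h}
piece 5:h rests on {4:j}
piece 6:m rests on {4:j}
piece 7:h rests on {5:h}
piece 8:l rests on {6:m, 7:h}
piece 9:i rests on {8:l}
piece 10:m rests on {9:i}
minimal pieces: {0:i, 1:h}
ways to finish when only these pieces remain (= sum over removing one remaining piece with nothing left below it):
  1 left: {10}→1
  2 left: {9,10}→1
  3 left: {8,9,10}→1
  4 left: {6,8,9,10}→1  {7,8,9,10}→1
  5 left: {5,7,8,9,10}→1  {6,7,8,9,10}→2
  6 left: {5,6,7,8,9,10}→3
  7 left: {4,5,6,7,8,9,10}→3
  8 left: {3,4,5,6,7,8,9,10}→3
  9 left: {2,3,4,5,6,7,8,9,10}→3
  placing 0:i first → 3 extensions
  placing 1:h first → 3 extensions
total linear extensions = 6

6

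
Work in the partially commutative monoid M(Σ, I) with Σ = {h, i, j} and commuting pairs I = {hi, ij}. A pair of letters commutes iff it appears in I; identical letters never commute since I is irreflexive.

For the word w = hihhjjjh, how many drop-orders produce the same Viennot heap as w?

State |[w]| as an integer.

8

0(h) covers ∅
1(i) covers ∅
2(h) covers 0:h
3(h) covers 2:h
4(j) covers 3:h
5(j) covers 4:j
6(j) covers 5:j
7(h) covers 6:j
floor of heap: 0:h, 1:i
completions by unplaced set U, small U first (add the entries for U minus each lowest piece of U):
  |U|=1: {1}:1  {7}:1
  |U|=2: {1,7}:2  {6,7}:1
  |U|=3: {1,6,7}:3  {5,6,7}:1
  |U|=4: {1,5,6,7}:4  {4,5,6,7}:1
  |U|=5: {1,4,5,6,7}:5  {3,4,5,6,7}:1
  |U|=6: {1,3,4,5,6,7}:6  {2,3,4,5,6,7}:1
  start at 0(h): 7
  start at 1(i): 1
sum over floor = 8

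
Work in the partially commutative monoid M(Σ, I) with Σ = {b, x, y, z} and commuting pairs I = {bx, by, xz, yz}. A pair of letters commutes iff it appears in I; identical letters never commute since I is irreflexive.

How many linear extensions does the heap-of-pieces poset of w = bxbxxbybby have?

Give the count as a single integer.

#0=b has no predecessor
#1=x has no predecessor
#2=b depends on [0:b]
#3=x depends on [1:x]
#4=x depends on [3:x]
#5=b depends on [2:b]
#6=y depends on [4:x]
#7=b depends on [5:b]
#8=b depends on [7:b]
#9=y depends on [6:y]
sources: [0:b, 1:x]
N(rest) = Σ N(rest − s) over sources s of rest; N(one piece) = 1:
  size 1 → [8]=1  [9]=1
  size 2 → [6,9]=1  [7,8]=1  [8,9]=2
  size 3 → [4,6,9]=1  [5,7,8]=1  [6,8,9]=3  [7,8,9]=3
  size 4 → [2,5,7,8]=1  [3,4,6,9]=1  [4,6,8,9]=4  [5,7,8,9]=4  [6,7,8,9]=6
  size 5 → [0,2,5,7,8]=1  [1,3,4,6,9]=1  [2,5,7,8,9]=5  [3,4,6,8,9]=5  [4,6,7,8,9]=10  [5,6,7,8,9]=10
  size 6 → [0,2,5,7,8,9]=6  [1,3,4,6,8,9]=6  [2,5,6,7,8,9]=15  [3,4,6,7,8,9]=15  [4,5,6,7,8,9]=20
  size 7 → [0,2,5,6,7,8,9]=21  [1,3,4,6,7,8,9]=21  [2,4,5,6,7,8,9]=35  [3,4,5,6,7,8,9]=35
  size 8 → [0,2,4,5,6,7,8,9]=56  [1,3,4,5,6,7,8,9]=56  [2,3,4,5,6,7,8,9]=70
  first=0(b) contributes 126
  first=1(x) contributes 126
|[w]| = 252

252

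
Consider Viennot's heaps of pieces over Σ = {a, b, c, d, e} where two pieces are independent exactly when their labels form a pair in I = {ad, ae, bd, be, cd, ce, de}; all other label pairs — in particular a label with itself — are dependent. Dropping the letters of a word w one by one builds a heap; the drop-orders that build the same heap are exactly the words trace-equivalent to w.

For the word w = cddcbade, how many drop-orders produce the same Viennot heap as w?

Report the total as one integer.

piece 0:c — minimal
piece 1:d — minimal
piece 2:d rests on {1:d}
piece 3:c rests on {0:c}
piece 4:b rests on {3:c}
piece 5:a rests on {4:b}
piece 6:d rests on {2:d}
piece 7:e — minimal
minimal pieces: {0:c, 1:d, 7:e}
ways to finish when only these pieces remain (= sum over removing one remaining piece with nothing left below it):
  1 left: {5}→1  {6}→1  {7}→1
  2 left: {2,6}→1  {4,5}→1  {5,6}→2  {5,7}→2  {6,7}→2
  3 left: {1,2,6}→1  {2,5,6}→3  {2,6,7}→3  {3,4,5}→1  {4,5,6}→3  {4,5,7}→3  {5,6,7}→6
  4 left: {0,3,4,5}→1  {1,2,5,6}→4  {1,2,6,7}→4  {2,4,5,6}→6  {2,5,6,7}→12  {3,4,5,6}→4  {3,4,5,7}→4  {4,5,6,7}→12
  5 left: {0,3,4,5,6}→5  {0,3,4,5,7}→5  {1,2,4,5,6}→10  {1,2,5,6,7}→20  {2,3,4,5,6}→10  {2,4,5,6,7}→30  {3,4,5,6,7}→20
  6 left: {0,2,3,4,5,6}→15  {0,3,4,5,6,7}→30  {1,2,3,4,5,6}→20  {1,2,4,5,6,7}→60  {2,3,4,5,6,7}→60
  placing 0:c first → 140 extensions
  placing 1:d first → 105 extensions
  placing 7:e first → 35 extensions
total linear extensions = 280

280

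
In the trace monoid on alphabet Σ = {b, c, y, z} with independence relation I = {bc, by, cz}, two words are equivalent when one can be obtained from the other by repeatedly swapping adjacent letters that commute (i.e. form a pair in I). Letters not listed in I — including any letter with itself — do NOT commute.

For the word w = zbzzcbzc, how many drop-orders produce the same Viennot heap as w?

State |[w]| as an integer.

piece 0:z — minimal
piece 1:b rests on {0:z}
piece 2:z rests on {1:b}
piece 3:z rests on {2:z}
piece 4:c — minimal
piece 5:b rests on {3:z}
piece 6:z rests on {5:b}
piece 7:c rests on {4:c}
minimal pieces: {0:z, 4:c}
ways to finish when only these pieces remain (= sum over removing one remaining piece with nothing left below it):
  1 left: {6}→1  {7}→1
  2 left: {4,7}→1  {5,6}→1  {6,7}→2
  3 left: {3,5,6}→1  {4,6,7}→3  {5,6,7}→3
  4 left: {2,3,5,6}→1  {3,5,6,7}→4  {4,5,6,7}→6
  5 left: {1,2,3,5,6}→1  {2,3,5,6,7}→5  {3,4,5,6,7}→10
  6 left: {0,1,2,3,5,6}→1  {1,2,3,5,6,7}→6  {2,3,4,5,6,7}→15
  placing 0:z first → 21 extensions
  placing 4:c first → 7 extensions
total linear extensions = 28

28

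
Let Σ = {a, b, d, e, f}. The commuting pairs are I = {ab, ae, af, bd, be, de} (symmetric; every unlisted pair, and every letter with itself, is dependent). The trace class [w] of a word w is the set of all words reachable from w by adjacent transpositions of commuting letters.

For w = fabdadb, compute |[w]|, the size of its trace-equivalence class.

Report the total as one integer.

25

#0=f has no predecessor
#1=a has no predecessor
#2=b depends on [0:f]
#3=d depends on [0:f, 1:a]
#4=a depends on [3:d]
#5=d depends on [4:a]
#6=b depends on [2:b]
sources: [0:f, 1:a]
N(rest) = Σ N(rest − s) over sources s of rest; N(one piece) = 1:
  size 1 → [5]=1  [6]=1
  size 2 → [2,6]=1  [4,5]=1  [5,6]=2
  size 3 → [2,5,6]=3  [3,4,5]=1  [4,5,6]=3
  size 4 → [1,3,4,5]=1  [2,4,5,6]=6  [3,4,5,6]=4
  size 5 → [1,3,4,5,6]=5  [2,3,4,5,6]=10
  first=0(f) contributes 15
  first=1(a) contributes 10
|[w]| = 25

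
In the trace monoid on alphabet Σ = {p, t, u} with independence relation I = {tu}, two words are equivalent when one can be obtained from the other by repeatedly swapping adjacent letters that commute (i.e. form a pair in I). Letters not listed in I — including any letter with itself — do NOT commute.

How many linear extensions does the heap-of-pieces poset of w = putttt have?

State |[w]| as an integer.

drop 0:p onto floor
drop 1:u onto {0:p}
drop 2:t onto {0:p}
drop 3:t onto {2:t}
drop 4:t onto {3:t}
drop 5:t onto {4:t}
ground layer = {0:p}
drop-orders for the pieces not yet dropped (sum over which currently-grounded one goes next):
  1 to go: {1} 1  {5} 1
  2 to go: {1,5} 2  {4,5} 1
  3 to go: {1,4,5} 3  {3,4,5} 1
  4 to go: {1,3,4,5} 4  {2,3,4,5} 1
  if 0:p drops first: 5 orders

5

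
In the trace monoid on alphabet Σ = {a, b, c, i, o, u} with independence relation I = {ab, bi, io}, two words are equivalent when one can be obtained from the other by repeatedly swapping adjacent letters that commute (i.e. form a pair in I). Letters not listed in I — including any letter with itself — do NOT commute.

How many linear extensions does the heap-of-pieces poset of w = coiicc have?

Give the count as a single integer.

0(c) covers ∅
1(o) covers 0:c
2(i) covers 0:c
3(i) covers 2:i
4(c) covers 1:o, 3:i
5(c) covers 4:c
floor of heap: 0:c
completions by unplaced set U, small U first (add the entries for U minus each lowest piece of U):
  |U|=1: {5}:1
  |U|=2: {4,5}:1
  |U|=3: {1,4,5}:1  {3,4,5}:1
  |U|=4: {1,3,4,5}:2  {2,3,4,5}:1
  start at 0(c): 3

3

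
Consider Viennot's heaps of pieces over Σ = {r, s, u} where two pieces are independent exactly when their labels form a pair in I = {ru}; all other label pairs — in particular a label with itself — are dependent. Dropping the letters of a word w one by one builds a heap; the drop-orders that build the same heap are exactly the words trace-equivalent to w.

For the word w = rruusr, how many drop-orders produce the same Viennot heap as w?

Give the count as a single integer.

6

0(r) covers ∅
1(r) covers 0:r
2(u) covers ∅
3(u) covers 2:u
4(s) covers 1:r, 3:u
5(r) covers 4:s
floor of heap: 0:r, 2:u
completions by unplaced set U, small U first (add the entries for U minus each lowest piece of U):
  |U|=1: {5}:1
  |U|=2: {4,5}:1
  |U|=3: {1,4,5}:1  {3,4,5}:1
  |U|=4: {0,1,4,5}:1  {1,3,4,5}:2  {2,3,4,5}:1
  start at 0(r): 3
  start at 2(u): 3
sum over floor = 6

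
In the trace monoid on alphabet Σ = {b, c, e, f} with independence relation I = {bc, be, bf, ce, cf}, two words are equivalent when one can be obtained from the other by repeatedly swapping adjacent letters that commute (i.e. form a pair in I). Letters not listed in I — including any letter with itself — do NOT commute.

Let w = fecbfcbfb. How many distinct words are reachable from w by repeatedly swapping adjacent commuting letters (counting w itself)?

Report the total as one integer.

drop 0:f onto floor
drop 1:e onto {0:f}
drop 2:c onto floor
drop 3:b onto floor
drop 4:f onto {1:e}
drop 5:c onto {2:c}
drop 6:b onto {3:b}
drop 7:f onto {4:f}
drop 8:b onto {6:b}
ground layer = {0:f, 2:c, 3:b}
drop-orders for the pieces not yet dropped (sum over which currently-grounded one goes next):
  1 to go: {5} 1  {7} 1  {8} 1
  2 to go: {2,5} 1  {4,7} 1  {5,7} 2  {5,8} 2  {6,8} 1  {7,8} 2
  3 to go: {1,4,7} 1  {2,5,7} 3  {2,5,8} 3  {3,6,8} 1  {4,5,7} 3  {4,7,8} 3  {5,6,8} 3  {5,7,8} 6  {6,7,8} 3
  4 to go: {0,1,4,7} 1  {1,4,5,7} 4  {1,4,7,8} 4  {2,4,5,7} 6  {2,5,6,8} 6  {2,5,7,8} 12  {3,5,6,8} 4  {3,6,7,8} 4  {4,5,7,8} 12  {4,6,7,8} 6  {5,6,7,8} 12
  5 to go: {0,1,4,5,7} 5  {0,1,4,7,8} 5  {1,2,4,5,7} 10  {1,4,5,7,8} 20  {1,4,6,7,8} 10  {2,3,5,6,8} 10  {2,4,5,7,8} 30  {2,5,6,7,8} 30  {3,4,6,7,8} 10  {3,5,6,7,8} 20  {4,5,6,7,8} 30
  6 to go: {0,1,2,4,5,7} 15  {0,1,4,5,7,8} 30  {0,1,4,6,7,8} 15  {1,2,4,5,7,8} 60  {1,3,4,6,7,8} 20  {1,4,5,6,7,8} 60  {2,3,5,6,7,8} 60  {2,4,5,6,7,8} 90  {3,4,5,6,7,8} 60
  7 to go: {0,1,2,4,5,7,8} 105  {0,1,3,4,6,7,8} 35  {0,1,4,5,6,7,8} 105  {1,2,4,5,6,7,8} 210  {1,3,4,5,6,7,8} 140  {2,3,4,5,6,7,8} 210
  if 0:f drops first: 560 orders
  if 2:c drops first: 280 orders
  if 3:b drops first: 420 orders
heap linearizations: 1260

1260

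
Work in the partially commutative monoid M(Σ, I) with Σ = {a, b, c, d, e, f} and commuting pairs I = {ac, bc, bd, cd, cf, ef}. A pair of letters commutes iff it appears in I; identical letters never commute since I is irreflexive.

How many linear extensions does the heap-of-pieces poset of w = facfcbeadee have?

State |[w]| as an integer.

15

drop 0:f onto floor
drop 1:a onto {0:f}
drop 2:c onto floor
drop 3:f onto {1:a}
drop 4:c onto {2:c}
drop 5:b onto {3:f}
drop 6:e onto {4:c, 5:b}
drop 7:a onto {6:e}
drop 8:d onto {7:a}
drop 9:e onto {8:d}
drop 10:e onto {9:e}
ground layer = {0:f, 2:c}
drop-orders for the pieces not yet dropped (sum over which currently-grounded one goes next):
  1 to go: {10} 1
  2 to go: {9,10} 1
  3 to go: {8,9,10} 1
  4 to go: {7,8,9,10} 1
  5 to go: {6,7,8,9,10} 1
  6 to go: {4,6,7,8,9,10} 1  {5,6,7,8,9,10} 1
  7 to go: {2,4,6,7,8,9,10} 1  {3,5,6,7,8,9,10} 1  {4,5,6,7,8,9,10} 2
  8 to go: {1,3,5,6,7,8,9,10} 1  {2,4,5,6,7,8,9,10} 3  {3,4,5,6,7,8,9,10} 3
  9 to go: {0,1,3,5,6,7,8,9,10} 1  {1,3,4,5,6,7,8,9,10} 4  {2,3,4,5,6,7,8,9,10} 6
  if 0:f drops first: 10 orders
  if 2:c drops first: 5 orders
heap linearizations: 15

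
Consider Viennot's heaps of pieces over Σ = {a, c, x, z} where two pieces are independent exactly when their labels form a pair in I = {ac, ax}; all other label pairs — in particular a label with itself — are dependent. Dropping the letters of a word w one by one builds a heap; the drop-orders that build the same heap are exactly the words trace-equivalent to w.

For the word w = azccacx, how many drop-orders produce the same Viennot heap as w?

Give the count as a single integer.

5

0(a) covers ∅
1(z) covers 0:a
2(c) covers 1:z
3(c) covers 2:c
4(a) covers 1:z
5(c) covers 3:c
6(x) covers 5:c
floor of heap: 0:a
completions by unplaced set U, small U first (add the entries for U minus each lowest piece of U):
  |U|=1: {4}:1  {6}:1
  |U|=2: {4,6}:2  {5,6}:1
  |U|=3: {3,5,6}:1  {4,5,6}:3
  |U|=4: {2,3,5,6}:1  {3,4,5,6}:4
  |U|=5: {2,3,4,5,6}:5
  start at 0(a): 5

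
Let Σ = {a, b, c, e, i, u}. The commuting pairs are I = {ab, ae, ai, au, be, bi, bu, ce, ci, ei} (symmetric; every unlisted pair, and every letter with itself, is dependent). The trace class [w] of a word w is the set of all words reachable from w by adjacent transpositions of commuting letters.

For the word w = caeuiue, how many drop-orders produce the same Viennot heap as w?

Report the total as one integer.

11

0(c) covers ∅
1(a) covers 0:c
2(e) covers ∅
3(u) covers 0:c, 2:e
4(i) covers 3:u
5(u) covers 4:i
6(e) covers 5:u
floor of heap: 0:c, 2:e
completions by unplaced set U, small U first (add the entries for U minus each lowest piece of U):
  |U|=1: {1}:1  {6}:1
  |U|=2: {1,6}:2  {5,6}:1
  |U|=3: {1,5,6}:3  {4,5,6}:1
  |U|=4: {1,4,5,6}:4  {3,4,5,6}:1
  |U|=5: {1,3,4,5,6}:5  {2,3,4,5,6}:1
  start at 0(c): 6
  start at 2(e): 5
sum over floor = 11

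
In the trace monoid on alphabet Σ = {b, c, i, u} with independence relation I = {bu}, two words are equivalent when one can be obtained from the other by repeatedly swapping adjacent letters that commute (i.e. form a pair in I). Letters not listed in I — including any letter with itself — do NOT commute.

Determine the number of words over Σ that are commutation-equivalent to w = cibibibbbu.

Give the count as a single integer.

4

0(c) covers ∅
1(i) covers 0:c
2(b) covers 1:i
3(i) covers 2:b
4(b) covers 3:i
5(i) covers 4:b
6(b) covers 5:i
7(b) covers 6:b
8(b) covers 7:b
9(u) covers 5:i
floor of heap: 0:c
completions by unplaced set U, small U first (add the entries for U minus each lowest piece of U):
  |U|=1: {8}:1  {9}:1
  |U|=2: {7,8}:1  {8,9}:2
  |U|=3: {6,7,8}:1  {7,8,9}:3
  |U|=4: {6,7,8,9}:4
  |U|=5: {5,6,7,8,9}:4
  |U|=6: {4,5,6,7,8,9}:4
  |U|=7: {3,4,5,6,7,8,9}:4
  |U|=8: {2,3,4,5,6,7,8,9}:4
  start at 0(c): 4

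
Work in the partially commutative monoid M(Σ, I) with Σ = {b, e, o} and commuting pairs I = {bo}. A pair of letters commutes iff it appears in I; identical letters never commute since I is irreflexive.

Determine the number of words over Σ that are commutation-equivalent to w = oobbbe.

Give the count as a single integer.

0(o) covers ∅
1(o) covers 0:o
2(b) covers ∅
3(b) covers 2:b
4(b) covers 3:b
5(e) covers 1:o, 4:b
floor of heap: 0:o, 2:b
completions by unplaced set U, small U first (add the entries for U minus each lowest piece of U):
  |U|=1: {5}:1
  |U|=2: {1,5}:1  {4,5}:1
  |U|=3: {0,1,5}:1  {1,4,5}:2  {3,4,5}:1
  |U|=4: {0,1,4,5}:3  {1,3,4,5}:3  {2,3,4,5}:1
  start at 0(o): 4
  start at 2(b): 6
sum over floor = 10

10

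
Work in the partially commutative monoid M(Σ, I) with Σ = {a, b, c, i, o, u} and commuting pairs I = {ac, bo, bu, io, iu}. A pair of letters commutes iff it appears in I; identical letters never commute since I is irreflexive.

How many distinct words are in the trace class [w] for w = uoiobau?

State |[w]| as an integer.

10

0(u) covers ∅
1(o) covers 0:u
2(i) covers ∅
3(o) covers 1:o
4(b) covers 2:i
5(a) covers 3:o, 4:b
6(u) covers 5:a
floor of heap: 0:u, 2:i
completions by unplaced set U, small U first (add the entries for U minus each lowest piece of U):
  |U|=1: {6}:1
  |U|=2: {5,6}:1
  |U|=3: {3,5,6}:1  {4,5,6}:1
  |U|=4: {1,3,5,6}:1  {2,4,5,6}:1  {3,4,5,6}:2
  |U|=5: {0,1,3,5,6}:1  {1,3,4,5,6}:3  {2,3,4,5,6}:3
  start at 0(u): 6
  start at 2(i): 4
sum over floor = 10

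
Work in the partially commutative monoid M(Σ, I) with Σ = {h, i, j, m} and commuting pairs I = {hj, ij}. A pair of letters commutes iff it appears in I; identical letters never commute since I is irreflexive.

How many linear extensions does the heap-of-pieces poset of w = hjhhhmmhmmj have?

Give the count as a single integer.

0(h) covers ∅
1(j) covers ∅
2(h) covers 0:h
3(h) covers 2:h
4(h) covers 3:h
5(m) covers 1:j, 4:h
6(m) covers 5:m
7(h) covers 6:m
8(m) covers 7:h
9(m) covers 8:m
10(j) covers 9:m
floor of heap: 0:h, 1:j
completions by unplaced set U, small U first (add the entries for U minus each lowest piece of U):
  |U|=1: {10}:1
  |U|=2: {9,10}:1
  |U|=3: {8,9,10}:1
  |U|=4: {7,8,9,10}:1
  |U|=5: {6,7,8,9,10}:1
  |U|=6: {5,6,7,8,9,10}:1
  |U|=7: {1,5,6,7,8,9,10}:1  {4,5,6,7,8,9,10}:1
  |U|=8: {1,4,5,6,7,8,9,10}:2  {3,4,5,6,7,8,9,10}:1
  |U|=9: {1,3,4,5,6,7,8,9,10}:3  {2,3,4,5,6,7,8,9,10}:1
  start at 0(h): 4
  start at 1(j): 1
sum over floor = 5

5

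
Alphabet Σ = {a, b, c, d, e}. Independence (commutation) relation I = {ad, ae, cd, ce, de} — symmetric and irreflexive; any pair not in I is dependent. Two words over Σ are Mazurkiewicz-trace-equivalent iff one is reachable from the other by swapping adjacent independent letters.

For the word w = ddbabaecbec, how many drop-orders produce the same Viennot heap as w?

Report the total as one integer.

6

piece 0:d — minimal
piece 1:d rests on {0:d}
piece 2:b rests on {1:d}
piece 3:a rests on {2:b}
piece 4:b rests on {3:a}
piece 5:a rests on {4:b}
piece 6:e rests on {4:b}
piece 7:c rests on {5:a}
piece 8:b rests on {6:e, 7:c}
piece 9:e rests on {8:b}
piece 10:c rests on {8:b}
minimal pieces: {0:d}
ways to finish when only these pieces remain (= sum over removing one remaining piece with nothing left below it):
  1 left: {9}→1  {10}→1
  2 left: {9,10}→2
  3 left: {8,9,10}→2
  4 left: {6,8,9,10}→2  {7,8,9,10}→2
  5 left: {5,7,8,9,10}→2  {6,7,8,9,10}→4
  6 left: {5,6,7,8,9,10}→6
  7 left: {4,5,6,7,8,9,10}→6
  8 left: {3,4,5,6,7,8,9,10}→6
  9 left: {2,3,4,5,6,7,8,9,10}→6
  placing 0:d first → 6 extensions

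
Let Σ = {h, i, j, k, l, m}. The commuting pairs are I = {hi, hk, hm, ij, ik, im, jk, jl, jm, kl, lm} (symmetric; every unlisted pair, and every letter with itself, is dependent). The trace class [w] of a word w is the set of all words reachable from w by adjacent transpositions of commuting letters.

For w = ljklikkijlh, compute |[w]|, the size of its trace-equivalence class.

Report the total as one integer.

3465

#0=l has no predecessor
#1=j has no predecessor
#2=k has no predecessor
#3=l depends on [0:l]
#4=i depends on [3:l]
#5=k depends on [2:k]
#6=k depends on [5:k]
#7=i depends on [4:i]
#8=j depends on [1:j]
#9=l depends on [7:i]
#10=h depends on [8:j, 9:l]
sources: [0:l, 1:j, 2:k]
N(rest) = Σ N(rest − s) over sources s of rest; N(one piece) = 1:
  size 1 → [6]=1  [10]=1
  size 2 → [5,6]=1  [6,10]=2  [8,10]=1  [9,10]=1
  size 3 → [1,8,10]=1  [2,5,6]=1  [5,6,10]=3  [6,8,10]=3  [6,9,10]=3  [7,9,10]=1  [8,9,10]=2
  size 4 → [1,6,8,10]=4  [1,8,9,10]=3  [2,5,6,10]=4  [4,7,9,10]=1  [5,6,8,10]=6  [5,6,9,10]=6  [6,7,9,10]=4  [6,8,9,10]=8  [7,8,9,10]=3
  size 5 → [1,5,6,8,10]=10  [1,6,8,9,10]=15  [1,7,8,9,10]=6  [2,5,6,8,10]=10  [2,5,6,9,10]=10  [3,4,7,9,10]=1  [4,6,7,9,10]=5  [4,7,8,9,10]=4  [5,6,7,9,10]=10  [5,6,8,9,10]=20  [6,7,8,9,10]=15
  size 6 → [0,3,4,7,9,10]=1  [1,2,5,6,8,10]=20  [1,4,7,8,9,10]=10  [1,5,6,8,9,10]=45  [1,6,7,8,9,10]=36  [2,5,6,7,9,10]=20  [2,5,6,8,9,10]=40  [3,4,6,7,9,10]=6  [3,4,7,8,9,10]=5  [4,5,6,7,9,10]=15  [4,6,7,8,9,10]=24  [5,6,7,8,9,10]=45
  size 7 → [0,3,4,6,7,9,10]=7  [0,3,4,7,8,9,10]=6  [1,2,5,6,8,9,10]=105  [1,3,4,7,8,9,10]=15  [1,4,6,7,8,9,10]=70  [1,5,6,7,8,9,10]=126  [2,4,5,6,7,9,10]=35  [2,5,6,7,8,9,10]=105  [3,4,5,6,7,9,10]=21  [3,4,6,7,8,9,10]=35  [4,5,6,7,8,9,10]=84
  size 8 → [0,1,3,4,7,8,9,10]=21  [0,3,4,5,6,7,9,10]=28  [0,3,4,6,7,8,9,10]=48  [1,2,5,6,7,8,9,10]=336  [1,3,4,6,7,8,9,10]=120  [1,4,5,6,7,8,9,10]=280  [2,3,4,5,6,7,9,10]=56  [2,4,5,6,7,8,9,10]=224  [3,4,5,6,7,8,9,10]=140
  size 9 → [0,1,3,4,6,7,8,9,10]=189  [0,2,3,4,5,6,7,9,10]=84  [0,3,4,5,6,7,8,9,10]=216  [1,2,4,5,6,7,8,9,10]=840  [1,3,4,5,6,7,8,9,10]=540  [2,3,4,5,6,7,8,9,10]=420
  first=0(l) contributes 1800
  first=1(j) contributes 720
  first=2(k) contributes 945
|[w]| = 3465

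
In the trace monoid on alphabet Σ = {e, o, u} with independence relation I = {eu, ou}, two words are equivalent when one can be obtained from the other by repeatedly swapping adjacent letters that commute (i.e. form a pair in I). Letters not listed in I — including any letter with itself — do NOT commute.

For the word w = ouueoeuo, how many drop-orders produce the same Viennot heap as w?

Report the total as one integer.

drop 0:o onto floor
drop 1:u onto floor
drop 2:u onto {1:u}
drop 3:e onto {0:o}
drop 4:o onto {3:e}
drop 5:e onto {4:o}
drop 6:u onto {2:u}
drop 7:o onto {5:e}
ground layer = {0:o, 1:u}
drop-orders for the pieces not yet dropped (sum over which currently-grounded one goes next):
  1 to go: {6} 1  {7} 1
  2 to go: {2,6} 1  {5,7} 1  {6,7} 2
  3 to go: {1,2,6} 1  {2,6,7} 3  {4,5,7} 1  {5,6,7} 3
  4 to go: {1,2,6,7} 4  {2,5,6,7} 6  {3,4,5,7} 1  {4,5,6,7} 4
  5 to go: {0,3,4,5,7} 1  {1,2,5,6,7} 10  {2,4,5,6,7} 10  {3,4,5,6,7} 5
  6 to go: {0,3,4,5,6,7} 6  {1,2,4,5,6,7} 20  {2,3,4,5,6,7} 15
  if 0:o drops first: 35 orders
  if 1:u drops first: 21 orders
heap linearizations: 56

56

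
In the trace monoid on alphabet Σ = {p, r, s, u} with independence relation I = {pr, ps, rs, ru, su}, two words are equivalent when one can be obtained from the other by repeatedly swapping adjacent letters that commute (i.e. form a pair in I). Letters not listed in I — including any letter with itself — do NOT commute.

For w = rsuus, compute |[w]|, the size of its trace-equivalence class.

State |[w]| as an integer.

#0=r has no predecessor
#1=s has no predecessor
#2=u has no predecessor
#3=u depends on [2:u]
#4=s depends on [1:s]
sources: [0:r, 1:s, 2:u]
N(rest) = Σ N(rest − s) over sources s of rest; N(one piece) = 1:
  size 1 → [0]=1  [3]=1  [4]=1
  size 2 → [0,3]=2  [0,4]=2  [1,4]=1  [2,3]=1  [3,4]=2
  size 3 → [0,1,4]=3  [0,2,3]=3  [0,3,4]=6  [1,3,4]=3  [2,3,4]=3
  first=0(r) contributes 6
  first=1(s) contributes 12
  first=2(u) contributes 12
|[w]| = 30

30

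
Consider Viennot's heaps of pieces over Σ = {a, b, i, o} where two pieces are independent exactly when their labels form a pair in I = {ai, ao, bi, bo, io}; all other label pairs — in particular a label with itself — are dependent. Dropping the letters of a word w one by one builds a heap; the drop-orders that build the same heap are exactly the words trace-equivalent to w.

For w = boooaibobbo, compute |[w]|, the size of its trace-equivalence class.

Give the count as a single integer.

2772

#0=b has no predecessor
#1=o has no predecessor
#2=o depends on [1:o]
#3=o depends on [2:o]
#4=a depends on [0:b]
#5=i has no predecessor
#6=b depends on [4:a]
#7=o depends on [3:o]
#8=b depends on [6:b]
#9=b depends on [8:b]
#10=o depends on [7:o]
sources: [0:b, 1:o, 5:i]
N(rest) = Σ N(rest − s) over sources s of rest; N(one piece) = 1:
  size 1 → [5]=1  [9]=1  [10]=1
  size 2 → [5,9]=2  [5,10]=2  [7,10]=1  [8,9]=1  [9,10]=2
  size 3 → [3,7,10]=1  [5,7,10]=3  [5,8,9]=3  [5,9,10]=6  [6,8,9]=1  [7,9,10]=3  [8,9,10]=3
  size 4 → [2,3,7,10]=1  [3,5,7,10]=4  [3,7,9,10]=4  [4,6,8,9]=1  [5,6,8,9]=4  [5,7,9,10]=12  [5,8,9,10]=12  [6,8,9,10]=4  [7,8,9,10]=6
  size 5 → [0,4,6,8,9]=1  [1,2,3,7,10]=1  [2,3,5,7,10]=5  [2,3,7,9,10]=5  [3,5,7,9,10]=20  [3,7,8,9,10]=10  [4,5,6,8,9]=5  [4,6,8,9,10]=5  [5,6,8,9,10]=20  [5,7,8,9,10]=30  [6,7,8,9,10]=10
  size 6 → [0,4,5,6,8,9]=6  [0,4,6,8,9,10]=6  [1,2,3,5,7,10]=6  [1,2,3,7,9,10]=6  [2,3,5,7,9,10]=30  [2,3,7,8,9,10]=15  [3,5,7,8,9,10]=60  [3,6,7,8,9,10]=20  [4,5,6,8,9,10]=30  [4,6,7,8,9,10]=15  [5,6,7,8,9,10]=60
  size 7 → [0,4,5,6,8,9,10]=42  [0,4,6,7,8,9,10]=21  [1,2,3,5,7,9,10]=42  [1,2,3,7,8,9,10]=21  [2,3,5,7,8,9,10]=105  [2,3,6,7,8,9,10]=35  [3,4,6,7,8,9,10]=35  [3,5,6,7,8,9,10]=140  [4,5,6,7,8,9,10]=105
  size 8 → [0,3,4,6,7,8,9,10]=56  [0,4,5,6,7,8,9,10]=168  [1,2,3,5,7,8,9,10]=168  [1,2,3,6,7,8,9,10]=56  [2,3,4,6,7,8,9,10]=70  [2,3,5,6,7,8,9,10]=280  [3,4,5,6,7,8,9,10]=280
  size 9 → [0,2,3,4,6,7,8,9,10]=126  [0,3,4,5,6,7,8,9,10]=504  [1,2,3,4,6,7,8,9,10]=126  [1,2,3,5,6,7,8,9,10]=504  [2,3,4,5,6,7,8,9,10]=630
  first=0(b) contributes 1260
  first=1(o) contributes 1260
  first=5(i) contributes 252
|[w]| = 2772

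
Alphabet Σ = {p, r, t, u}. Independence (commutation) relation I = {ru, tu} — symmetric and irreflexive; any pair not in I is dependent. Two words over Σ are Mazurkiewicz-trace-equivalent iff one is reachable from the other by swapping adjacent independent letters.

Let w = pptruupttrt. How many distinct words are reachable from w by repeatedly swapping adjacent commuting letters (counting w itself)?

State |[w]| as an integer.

6

drop 0:p onto floor
drop 1:p onto {0:p}
drop 2:t onto {1:p}
drop 3:r onto {2:t}
drop 4:u onto {1:p}
drop 5:u onto {4:u}
drop 6:p onto {3:r, 5:u}
drop 7:t onto {6:p}
drop 8:t onto {7:t}
drop 9:r onto {8:t}
drop 10:t onto {9:r}
ground layer = {0:p}
drop-orders for the pieces not yet dropped (sum over which currently-grounded one goes next):
  1 to go: {10} 1
  2 to go: {9,10} 1
  3 to go: {8,9,10} 1
  4 to go: {7,8,9,10} 1
  5 to go: {6,7,8,9,10} 1
  6 to go: {3,6,7,8,9,10} 1  {5,6,7,8,9,10} 1
  7 to go: {2,3,6,7,8,9,10} 1  {3,5,6,7,8,9,10} 2  {4,5,6,7,8,9,10} 1
  8 to go: {2,3,5,6,7,8,9,10} 3  {3,4,5,6,7,8,9,10} 3
  9 to go: {2,3,4,5,6,7,8,9,10} 6
  if 0:p drops first: 6 orders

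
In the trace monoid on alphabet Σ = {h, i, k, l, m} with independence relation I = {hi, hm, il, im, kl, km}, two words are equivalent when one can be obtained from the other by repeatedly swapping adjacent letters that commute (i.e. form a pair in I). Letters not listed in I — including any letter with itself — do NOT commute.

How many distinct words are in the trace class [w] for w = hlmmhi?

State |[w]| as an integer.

#0=h has no predecessor
#1=l depends on [0:h]
#2=m depends on [1:l]
#3=m depends on [2:m]
#4=h depends on [1:l]
#5=i has no predecessor
sources: [0:h, 5:i]
N(rest) = Σ N(rest − s) over sources s of rest; N(one piece) = 1:
  size 1 → [3]=1  [4]=1  [5]=1
  size 2 → [2,3]=1  [3,4]=2  [3,5]=2  [4,5]=2
  size 3 → [2,3,4]=3  [2,3,5]=3  [3,4,5]=6
  size 4 → [1,2,3,4]=3  [2,3,4,5]=12
  first=0(h) contributes 15
  first=5(i) contributes 3
|[w]| = 18

18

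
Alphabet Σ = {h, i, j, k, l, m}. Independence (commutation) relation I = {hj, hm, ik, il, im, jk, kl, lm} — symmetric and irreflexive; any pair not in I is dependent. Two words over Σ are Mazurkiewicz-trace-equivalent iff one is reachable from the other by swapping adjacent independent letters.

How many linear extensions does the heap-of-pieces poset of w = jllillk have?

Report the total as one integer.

35

#0=j has no predecessor
#1=l depends on [0:j]
#2=l depends on [1:l]
#3=i depends on [0:j]
#4=l depends on [2:l]
#5=l depends on [4:l]
#6=k has no predecessor
sources: [0:j, 6:k]
N(rest) = Σ N(rest − s) over sources s of rest; N(one piece) = 1:
  size 1 → [3]=1  [5]=1  [6]=1
  size 2 → [3,5]=2  [3,6]=2  [4,5]=1  [5,6]=2
  size 3 → [2,4,5]=1  [3,4,5]=3  [3,5,6]=6  [4,5,6]=3
  size 4 → [1,2,4,5]=1  [2,3,4,5]=4  [2,4,5,6]=4  [3,4,5,6]=12
  size 5 → [1,2,3,4,5]=5  [1,2,4,5,6]=5  [2,3,4,5,6]=20
  first=0(j) contributes 30
  first=6(k) contributes 5
|[w]| = 35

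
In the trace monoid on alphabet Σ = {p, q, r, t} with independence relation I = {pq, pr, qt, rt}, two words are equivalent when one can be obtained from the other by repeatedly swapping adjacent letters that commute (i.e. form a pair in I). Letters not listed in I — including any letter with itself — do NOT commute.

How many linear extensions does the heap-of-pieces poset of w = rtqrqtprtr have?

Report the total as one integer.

piece 0:r — minimal
piece 1:t — minimal
piece 2:q rests on {0:r}
piece 3:r rests on {2:q}
piece 4:q rests on {3:r}
piece 5:t rests on {1:t}
piece 6:p rests on {5:t}
piece 7:r rests on {4:q}
piece 8:t rests on {6:p}
piece 9:r rests on {7:r}
minimal pieces: {0:r, 1:t}
ways to finish when only these pieces remain (= sum over removing one remaining piece with nothing left below it):
  1 left: {8}→1  {9}→1
  2 left: {6,8}→1  {7,9}→1  {8,9}→2
  3 left: {4,7,9}→1  {5,6,8}→1  {6,8,9}→3  {7,8,9}→3
  4 left: {1,5,6,8}→1  {3,4,7,9}→1  {4,7,8,9}→4  {5,6,8,9}→4  {6,7,8,9}→6
  5 left: {1,5,6,8,9}→5  {2,3,4,7,9}→1  {3,4,7,8,9}→5  {4,6,7,8,9}→10  {5,6,7,8,9}→10
  6 left: {0,2,3,4,7,9}→1  {1,5,6,7,8,9}→15  {2,3,4,7,8,9}→6  {3,4,6,7,8,9}→15  {4,5,6,7,8,9}→20
  7 left: {0,2,3,4,7,8,9}→7  {1,4,5,6,7,8,9}→35  {2,3,4,6,7,8,9}→21  {3,4,5,6,7,8,9}→35
  8 left: {0,2,3,4,6,7,8,9}→28  {1,3,4,5,6,7,8,9}→70  {2,3,4,5,6,7,8,9}→56
  placing 0:r first → 126 extensions
  placing 1:t first → 84 extensions
total linear extensions = 210

210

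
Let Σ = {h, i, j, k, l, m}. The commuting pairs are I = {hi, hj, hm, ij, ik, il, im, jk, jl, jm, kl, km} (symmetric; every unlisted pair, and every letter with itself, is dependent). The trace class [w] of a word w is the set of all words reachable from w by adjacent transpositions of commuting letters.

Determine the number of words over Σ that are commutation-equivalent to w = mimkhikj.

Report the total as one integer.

1680

#0=m has no predecessor
#1=i has no predecessor
#2=m depends on [0:m]
#3=k has no predecessor
#4=h depends on [3:k]
#5=i depends on [1:i]
#6=k depends on [4:h]
#7=j has no predecessor
sources: [0:m, 1:i, 3:k, 7:j]
N(rest) = Σ N(rest − s) over sources s of rest; N(one piece) = 1:
  size 1 → [2]=1  [5]=1  [6]=1  [7]=1
  size 2 → [0,2]=1  [1,5]=1  [2,5]=2  [2,6]=2  [2,7]=2  [4,6]=1  [5,6]=2  [5,7]=2  [6,7]=2
  size 3 → [0,2,5]=3  [0,2,6]=3  [0,2,7]=3  [1,2,5]=3  [1,5,6]=3  [1,5,7]=3  [2,4,6]=3  [2,5,6]=6  [2,5,7]=6  [2,6,7]=6  [3,4,6]=1  [4,5,6]=3  [4,6,7]=3  [5,6,7]=6
  size 4 → [0,1,2,5]=6  [0,2,4,6]=6  [0,2,5,6]=12  [0,2,5,7]=12  [0,2,6,7]=12  [1,2,5,6]=12  [1,2,5,7]=12  [1,4,5,6]=6  [1,5,6,7]=12  [2,3,4,6]=4  [2,4,5,6]=12  [2,4,6,7]=12  [2,5,6,7]=24  [3,4,5,6]=4  [3,4,6,7]=4  [4,5,6,7]=12
  size 5 → [0,1,2,5,6]=30  [0,1,2,5,7]=30  [0,2,3,4,6]=10  [0,2,4,5,6]=30  [0,2,4,6,7]=30  [0,2,5,6,7]=60  [1,2,4,5,6]=30  [1,2,5,6,7]=60  [1,3,4,5,6]=10  [1,4,5,6,7]=30  [2,3,4,5,6]=20  [2,3,4,6,7]=20  [2,4,5,6,7]=60  [3,4,5,6,7]=20
  size 6 → [0,1,2,4,5,6]=90  [0,1,2,5,6,7]=180  [0,2,3,4,5,6]=60  [0,2,3,4,6,7]=60  [0,2,4,5,6,7]=180  [1,2,3,4,5,6]=60  [1,2,4,5,6,7]=180  [1,3,4,5,6,7]=60  [2,3,4,5,6,7]=120
  first=0(m) contributes 420
  first=1(i) contributes 420
  first=3(k) contributes 630
  first=7(j) contributes 210
|[w]| = 1680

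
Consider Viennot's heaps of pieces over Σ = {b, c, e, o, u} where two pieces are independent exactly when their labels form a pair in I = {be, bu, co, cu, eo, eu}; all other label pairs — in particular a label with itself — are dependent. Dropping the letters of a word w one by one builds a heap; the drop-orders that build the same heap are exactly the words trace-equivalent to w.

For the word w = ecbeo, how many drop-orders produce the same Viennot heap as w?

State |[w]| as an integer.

piece 0:e — minimal
piece 1:c rests on {0:e}
piece 2:b rests on {1:c}
piece 3:e rests on {1:c}
piece 4:o rests on {2:b}
minimal pieces: {0:e}
ways to finish when only these pieces remain (= sum over removing one remaining piece with nothing left below it):
  1 left: {3}→1  {4}→1
  2 left: {2,4}→1  {3,4}→2
  3 left: {2,3,4}→3
  placing 0:e first → 3 extensions

3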